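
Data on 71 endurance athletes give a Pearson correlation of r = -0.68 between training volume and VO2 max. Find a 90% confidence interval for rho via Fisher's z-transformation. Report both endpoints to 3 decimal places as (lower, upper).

(-0.773, -0.558)

z_r = atanh(-0.68) = -0.829114;  SE = 1/√(n−3) = 1/√68 = 0.121268
z-limits: -0.829114 ± 1.645·0.121268 = -0.829114 ± 0.199486 = [-1.028600, -0.629628]
ρ-limits: (tanh -1.028600, tanh -0.629628) = (-0.773, -0.558)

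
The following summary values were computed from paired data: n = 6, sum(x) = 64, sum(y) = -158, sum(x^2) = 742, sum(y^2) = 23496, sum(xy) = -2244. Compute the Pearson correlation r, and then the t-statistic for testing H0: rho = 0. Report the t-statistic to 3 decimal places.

Numerator: nΣxy − (Σx)(Σy) = 6·(-2244) − (64)(-158) = -3352
Denominator: √[(nΣx²−(Σx)²)(nΣy²−(Σy)²)]
  nΣx²−(Σx)² = 6·742 − 4096 = 356;  nΣy²−(Σy)² = 6·23496 − 24964 = 116012
  √(356·116012) = √41300272 = 6426.5288
r = -3352 / 6426.5288 = -0.5216
t = r·√(n−2)/√(1−r²) = -0.5216·√4 / √(1−0.272067) = -1.043200 / 0.853190 = -1.223

-1.223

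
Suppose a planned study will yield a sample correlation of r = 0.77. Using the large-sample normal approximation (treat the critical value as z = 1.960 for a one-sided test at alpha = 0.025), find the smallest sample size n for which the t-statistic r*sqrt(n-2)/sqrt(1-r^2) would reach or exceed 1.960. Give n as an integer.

5

r√(n−2)/√(1−r²) ≥ 1.960  ⇔  n−2 ≥ (1.960)²·(1−r²)/r²
(1−r²)/r² = (1−0.5929)/0.5929 = 0.6866
n ≥ 2 + 3.8416·0.6866 = 2 + 2.6376 = 4.6376
⌈4.6376⌉ = 5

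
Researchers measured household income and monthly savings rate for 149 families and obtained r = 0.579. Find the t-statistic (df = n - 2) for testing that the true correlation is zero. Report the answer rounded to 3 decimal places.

1 − r² = 1 − 0.335241 = 0.664759;  √(1−r²) = 0.815328
√(n−2) = √147 = 12.124356
t = r·√(n−2)/√(1−r²) = 0.579 · 12.124356 / 0.815328 = 8.610

8.610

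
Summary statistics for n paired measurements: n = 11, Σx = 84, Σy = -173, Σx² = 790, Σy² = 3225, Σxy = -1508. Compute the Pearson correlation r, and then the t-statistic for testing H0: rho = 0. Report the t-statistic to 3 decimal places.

-2.805

Numerator: nΣxy − (Σx)(Σy) = 11·(-1508) − (84)(-173) = -2056
Denominator: √[(nΣx²−(Σx)²)(nΣy²−(Σy)²)]
  nΣx²−(Σx)² = 11·790 − 7056 = 1634;  nΣy²−(Σy)² = 11·3225 − 29929 = 5546
  √(1634·5546) = √9062164 = 3010.3428
r = -2056 / 3010.3428 = -0.6830
t = r·√(n−2)/√(1−r²) = -0.6830·√9 / √(1−0.466489) = -2.049000 / 0.730418 = -2.805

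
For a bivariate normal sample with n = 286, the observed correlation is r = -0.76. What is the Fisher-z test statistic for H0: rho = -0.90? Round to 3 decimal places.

8.008

z_r = atanh(-0.76) = -0.996215,  z_0 = atanh(-0.90) = -1.472219
SE = 1/√(n−3) = 1/√283 = 0.059444
z = (z_r − z_0)/SE = (-0.996215 − (-1.472219)) / 0.059444 = 0.476004 / 0.059444 = 8.008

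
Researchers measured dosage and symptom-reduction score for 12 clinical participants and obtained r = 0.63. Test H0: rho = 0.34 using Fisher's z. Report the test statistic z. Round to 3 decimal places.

1.162

z_r = atanh(0.63) = 0.741416,  z_0 = atanh(0.34) = 0.354093
SE = 1/√(n−3) = 1/√9 = 0.333333
z = (z_r − z_0)/SE = (0.741416 − 0.354093) / 0.333333 = 0.387323 / 0.333333 = 1.162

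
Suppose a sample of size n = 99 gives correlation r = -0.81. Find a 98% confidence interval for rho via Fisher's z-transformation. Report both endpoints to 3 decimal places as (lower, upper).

(-0.877, -0.711)

Fisher z: z_r = atanh(r) = ½·ln((1+(-0.81))/(1−(-0.81))) = -1.127029
SE(z) = 1/√(n−3) = 1/√96 = 0.102062
98% ⇒ z* = 2.326; margin = 2.326·0.102062 = 0.237396
CI on z-scale: (-1.364425, -0.889633)
Back-transform: tanh(-1.364425) = -0.877415, tanh(-0.889633) = -0.711212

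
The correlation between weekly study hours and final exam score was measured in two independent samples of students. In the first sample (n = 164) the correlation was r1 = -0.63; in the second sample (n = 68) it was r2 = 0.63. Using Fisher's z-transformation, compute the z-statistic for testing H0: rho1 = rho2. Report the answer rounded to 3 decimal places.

-10.090

Fisher z-transforms: z1 = atanh(-0.63) = -0.741416, z2 = atanh(0.63) = 0.741416; difference d = -1.482832
Var(d) = 1/161 + 1/65 = 0.0062112 + 0.0153846 = 0.0215958
z = d/√Var(d) = -1.482832 / √0.0215958 = -1.482832 / 0.146955 = -10.090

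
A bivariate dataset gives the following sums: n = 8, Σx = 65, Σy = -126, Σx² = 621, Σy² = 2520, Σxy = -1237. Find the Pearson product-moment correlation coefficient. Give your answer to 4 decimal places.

Numerator: nΣxy − (Σx)(Σy) = 8·(-1237) − (65)(-126) = -1706
Denominator: √[(nΣx²−(Σx)²)(nΣy²−(Σy)²)]
  nΣx²−(Σx)² = 8·621 − 4225 = 743;  nΣy²−(Σy)² = 8·2520 − 15876 = 4284
  √(743·4284) = √3183012 = 1784.0998
r = -1706 / 1784.0998 = -0.9562

-0.9562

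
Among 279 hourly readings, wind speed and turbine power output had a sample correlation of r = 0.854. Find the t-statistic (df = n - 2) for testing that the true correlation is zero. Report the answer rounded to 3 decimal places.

t = r·√(n−2) / √(1−r²) with r = 0.854, n = 279
  = 0.854·√277 / √(1 − 0.729316)
  = 0.854·16.643317 / 0.520273
  = 14.213393 / 0.520273 = 27.319

27.319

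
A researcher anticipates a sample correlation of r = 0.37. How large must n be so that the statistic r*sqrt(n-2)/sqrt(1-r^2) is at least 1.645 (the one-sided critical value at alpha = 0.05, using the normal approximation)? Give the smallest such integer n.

20

r√(n−2)/√(1−r²) ≥ 1.645  ⇔  n−2 ≥ (1.645)²·(1−r²)/r²
(1−r²)/r² = (1−0.1369)/0.1369 = 6.3046
n ≥ 2 + 2.706025·6.3046 = 2 + 17.0604 = 19.0604
⌈19.0604⌉ = 20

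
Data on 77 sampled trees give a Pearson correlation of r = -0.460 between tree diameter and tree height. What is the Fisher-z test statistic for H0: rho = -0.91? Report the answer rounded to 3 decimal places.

z_r = atanh(-0.460) = -0.497311,  z_0 = atanh(-0.91) = -1.527524
SE = 1/√(n−3) = 1/√74 = 0.116248
z = (z_r − z_0)/SE = (-0.497311 − (-1.527524)) / 0.116248 = 1.030213 / 0.116248 = 8.862

8.862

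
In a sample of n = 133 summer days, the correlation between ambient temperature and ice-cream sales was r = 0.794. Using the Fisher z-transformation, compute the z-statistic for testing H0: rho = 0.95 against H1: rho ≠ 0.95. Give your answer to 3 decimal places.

Fisher z: atanh(0.794) = 1.082163, atanh(0.95) = 1.831781
z = (z_r − z_0)·√(n−3) = (1.082163 − 1.831781)·√130 = -0.749618 · 11.401754 = -8.547

-8.547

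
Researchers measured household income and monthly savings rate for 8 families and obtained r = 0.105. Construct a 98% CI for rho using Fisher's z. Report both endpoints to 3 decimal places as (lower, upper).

Fisher z: z_r = atanh(r) = ½·ln((1+0.105)/(1−0.105)) = 0.105388
SE(z) = 1/√(n−3) = 1/√5 = 0.447214
98% ⇒ z* = 2.326; margin = 2.326·0.447214 = 1.040220
CI on z-scale: (-0.934832, 1.145608)
Back-transform: tanh(-0.934832) = -0.732839, tanh(1.145608) = 0.816294

(-0.733, 0.816)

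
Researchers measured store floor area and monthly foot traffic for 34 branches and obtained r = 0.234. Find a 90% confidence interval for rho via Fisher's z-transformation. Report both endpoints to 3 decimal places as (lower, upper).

Fisher z: z_r = atanh(r) = ½·ln((1+0.234)/(1−0.234)) = 0.238417
SE(z) = 1/√(n−3) = 1/√31 = 0.179605
90% ⇒ z* = 1.645; margin = 1.645·0.179605 = 0.295450
CI on z-scale: (-0.057033, 0.533867)
Back-transform: tanh(-0.057033) = -0.056971, tanh(0.533867) = 0.488331

(-0.057, 0.488)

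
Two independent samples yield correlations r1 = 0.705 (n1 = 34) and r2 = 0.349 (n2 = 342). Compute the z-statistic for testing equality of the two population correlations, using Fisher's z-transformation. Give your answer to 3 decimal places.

2.733

z1 = atanh(0.705) = 0.877173,  z2 = atanh(0.349) = 0.364305
SE = √(1/(n1−3) + 1/(n2−3)) = √(1/31 + 1/339) = √(0.0322581 + 0.0029499) = √0.0352080 = 0.187638
z = (z1 − z2)/SE = (0.877173 − 0.364305) / 0.187638 = 0.512868 / 0.187638 = 2.733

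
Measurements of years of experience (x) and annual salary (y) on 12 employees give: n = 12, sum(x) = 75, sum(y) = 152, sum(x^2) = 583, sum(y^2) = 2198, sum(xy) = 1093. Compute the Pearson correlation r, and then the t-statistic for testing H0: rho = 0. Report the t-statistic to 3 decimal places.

4.371

S_xy = nΣxy − ΣxΣy = 12·1093 − 75·152 = 13116 − 11400 = 1716
S_xx = nΣx² − (Σx)² = 12·583 − 75² = 6996 − 5625 = 1371
S_yy = nΣy² − (Σy)² = 12·2198 − 152² = 26376 − 23104 = 3272
r = S_xy / √(S_xx·S_yy) = 1716 / √(1371·3272) = 1716 / √4485912 = 1716 / 2117.9972 = 0.8102
t = r·√(n−2)/√(1−r²) = 0.8102·√10 / √(1−0.656424) = 2.562077 / 0.586154 = 4.371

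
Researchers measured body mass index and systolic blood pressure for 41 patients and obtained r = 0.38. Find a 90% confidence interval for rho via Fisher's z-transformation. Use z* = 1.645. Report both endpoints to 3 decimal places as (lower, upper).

(0.132, 0.583)

z_r = atanh(0.38) = 0.400060;  SE = 1/√(n−3) = 1/√38 = 0.162221
z-limits: 0.400060 ± 1.645·0.162221 = 0.400060 ± 0.266854 = [0.133206, 0.666914]
ρ-limits: (tanh 0.133206, tanh 0.666914) = (0.132, 0.583)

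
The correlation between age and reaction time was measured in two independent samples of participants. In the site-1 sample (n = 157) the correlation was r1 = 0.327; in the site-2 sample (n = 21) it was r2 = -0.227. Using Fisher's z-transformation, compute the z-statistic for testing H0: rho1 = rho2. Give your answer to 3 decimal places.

Fisher z-transforms: z1 = atanh(0.327) = 0.339465, z2 = atanh(-0.227) = -0.231024; difference d = 0.570489
Var(d) = 1/154 + 1/18 = 0.0064935 + 0.0555556 = 0.0620491
z = d/√Var(d) = 0.570489 / √0.0620491 = 0.570489 / 0.249097 = 2.290

2.290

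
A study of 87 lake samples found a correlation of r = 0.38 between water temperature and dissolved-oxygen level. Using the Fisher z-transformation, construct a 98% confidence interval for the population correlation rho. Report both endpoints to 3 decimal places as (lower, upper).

(0.145, 0.574)

z_r = atanh(0.38) = 0.400060;  SE = 1/√(n−3) = 1/√84 = 0.109109
z-limits: 0.400060 ± 2.326·0.109109 = 0.400060 ± 0.253788 = [0.146272, 0.653848]
ρ-limits: (tanh 0.146272, tanh 0.653848) = (0.145, 0.574)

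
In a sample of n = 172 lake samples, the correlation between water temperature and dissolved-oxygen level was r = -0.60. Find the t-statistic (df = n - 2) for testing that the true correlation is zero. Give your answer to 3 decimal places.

t = r·√(n−2) / √(1−r²) with r = -0.60, n = 172
  = -0.60·√170 / √(1 − 0.3600)
  = -0.60·13.038405 / 0.800000
  = -7.823043 / 0.800000 = -9.779

-9.779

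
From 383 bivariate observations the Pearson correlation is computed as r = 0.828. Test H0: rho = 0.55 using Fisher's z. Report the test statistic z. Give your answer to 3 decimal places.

10.982

Fisher z: atanh(0.828) = 1.181742, atanh(0.55) = 0.618381
z = (z_r − z_0)·√(n−3) = (1.181742 − 0.618381)·√380 = 0.563361 · 19.493589 = 10.982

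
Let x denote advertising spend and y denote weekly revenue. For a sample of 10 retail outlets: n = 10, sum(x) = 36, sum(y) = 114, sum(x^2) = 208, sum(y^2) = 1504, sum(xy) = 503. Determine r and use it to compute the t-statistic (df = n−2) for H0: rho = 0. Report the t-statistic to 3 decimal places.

3.034

Numerator: nΣxy − (Σx)(Σy) = 10·503 − (36)(114) = 926
Denominator: √[(nΣx²−(Σx)²)(nΣy²−(Σy)²)]
  nΣx²−(Σx)² = 10·208 − 1296 = 784;  nΣy²−(Σy)² = 10·1504 − 12996 = 2044
  √(784·2044) = √1602496 = 1265.8973
r = 926 / 1265.8973 = 0.7315
t = r·√(n−2)/√(1−r²) = 0.7315·√8 / √(1−0.535092) = 2.068994 / 0.681842 = 3.034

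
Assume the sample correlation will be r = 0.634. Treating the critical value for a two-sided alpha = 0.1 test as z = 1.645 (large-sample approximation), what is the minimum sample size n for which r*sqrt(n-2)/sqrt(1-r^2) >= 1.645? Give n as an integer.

7

r√(n−2)/√(1−r²) ≥ 1.645  ⇔  n−2 ≥ (1.645)²·(1−r²)/r²
(1−r²)/r² = (1−0.401956)/0.401956 = 1.4878
n ≥ 2 + 2.706025·1.4878 = 2 + 4.0260 = 6.0260
⌈6.0260⌉ = 7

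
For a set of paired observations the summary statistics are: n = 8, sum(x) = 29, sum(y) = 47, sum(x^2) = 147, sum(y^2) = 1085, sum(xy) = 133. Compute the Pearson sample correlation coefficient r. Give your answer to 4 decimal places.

-0.2031

Numerator: nΣxy − (Σx)(Σy) = 8·133 − (29)(47) = -299
Denominator: √[(nΣx²−(Σx)²)(nΣy²−(Σy)²)]
  nΣx²−(Σx)² = 8·147 − 841 = 335;  nΣy²−(Σy)² = 8·1085 − 2209 = 6471
  √(335·6471) = √2167785 = 1472.3400
r = -299 / 1472.3400 = -0.2031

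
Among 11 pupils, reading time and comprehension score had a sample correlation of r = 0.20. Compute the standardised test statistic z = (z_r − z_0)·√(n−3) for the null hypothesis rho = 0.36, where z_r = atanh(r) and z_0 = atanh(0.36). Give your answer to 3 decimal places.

-0.493

z_r = atanh(0.20) = 0.202733,  z_0 = atanh(0.36) = 0.376886
SE = 1/√(n−3) = 1/√8 = 0.353553
z = (z_r − z_0)/SE = (0.202733 − 0.376886) / 0.353553 = -0.174153 / 0.353553 = -0.493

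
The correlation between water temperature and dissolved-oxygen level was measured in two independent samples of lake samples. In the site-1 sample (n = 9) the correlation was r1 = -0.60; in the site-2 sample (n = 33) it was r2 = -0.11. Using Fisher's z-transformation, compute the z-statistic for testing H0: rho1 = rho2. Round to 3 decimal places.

-1.303

Fisher z-transforms: z1 = atanh(-0.60) = -0.693147, z2 = atanh(-0.11) = -0.110447; difference d = -0.582700
Var(d) = 1/6 + 1/30 = 0.1666667 + 0.0333333 = 0.2000000
z = d/√Var(d) = -0.582700 / √0.2000000 = -0.582700 / 0.447214 = -1.303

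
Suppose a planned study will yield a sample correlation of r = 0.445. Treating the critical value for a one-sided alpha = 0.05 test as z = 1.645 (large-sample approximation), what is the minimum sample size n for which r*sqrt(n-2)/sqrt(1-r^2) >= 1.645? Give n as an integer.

r√(n−2)/√(1−r²) ≥ 1.645  ⇔  n−2 ≥ (1.645)²·(1−r²)/r²
(1−r²)/r² = (1−0.198025)/0.198025 = 4.0499
n ≥ 2 + 2.706025·4.0499 = 2 + 10.9591 = 12.9591
⌈12.9591⌉ = 13

13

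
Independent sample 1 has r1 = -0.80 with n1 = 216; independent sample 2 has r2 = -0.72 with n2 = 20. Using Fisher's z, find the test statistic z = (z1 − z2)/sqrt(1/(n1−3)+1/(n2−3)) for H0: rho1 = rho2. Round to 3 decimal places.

Fisher z-transforms: z1 = atanh(-0.80) = -1.098612, z2 = atanh(-0.72) = -0.907645; difference d = -0.190967
Var(d) = 1/213 + 1/17 = 0.0046948 + 0.0588235 = 0.0635183
z = d/√Var(d) = -0.190967 / √0.0635183 = -0.190967 / 0.252028 = -0.758

-0.758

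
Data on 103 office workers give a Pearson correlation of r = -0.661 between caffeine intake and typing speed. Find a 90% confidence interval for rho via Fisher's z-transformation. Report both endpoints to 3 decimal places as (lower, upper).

z_r = atanh(-0.661) = -0.794588;  SE = 1/√(n−3) = 1/√100 = 0.100000
z-limits: -0.794588 ± 1.645·0.100000 = -0.794588 ± 0.164500 = [-0.959088, -0.630088]
ρ-limits: (tanh -0.959088, tanh -0.630088) = (-0.744, -0.558)

(-0.744, -0.558)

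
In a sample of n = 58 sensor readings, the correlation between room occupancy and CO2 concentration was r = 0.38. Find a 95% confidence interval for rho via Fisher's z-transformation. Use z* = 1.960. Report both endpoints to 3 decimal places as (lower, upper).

z_r = atanh(0.38) = 0.400060;  SE = 1/√(n−3) = 1/√55 = 0.134840
z-limits: 0.400060 ± 1.960·0.134840 = 0.400060 ± 0.264286 = [0.135774, 0.664346]
ρ-limits: (tanh 0.135774, tanh 0.664346) = (0.135, 0.581)

(0.135, 0.581)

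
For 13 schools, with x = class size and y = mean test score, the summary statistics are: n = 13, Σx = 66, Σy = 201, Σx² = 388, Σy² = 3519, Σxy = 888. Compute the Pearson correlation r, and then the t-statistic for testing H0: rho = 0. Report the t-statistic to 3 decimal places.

-6.765

Numerator: nΣxy − (Σx)(Σy) = 13·888 − (66)(201) = -1722
Denominator: √[(nΣx²−(Σx)²)(nΣy²−(Σy)²)]
  nΣx²−(Σx)² = 13·388 − 4356 = 688;  nΣy²−(Σy)² = 13·3519 − 40401 = 5346
  √(688·5346) = √3678048 = 1917.8238
r = -1722 / 1917.8238 = -0.8979
t = r·√(n−2)/√(1−r²) = -0.8979·√11 / √(1−0.806224) = -2.977997 / 0.440200 = -6.765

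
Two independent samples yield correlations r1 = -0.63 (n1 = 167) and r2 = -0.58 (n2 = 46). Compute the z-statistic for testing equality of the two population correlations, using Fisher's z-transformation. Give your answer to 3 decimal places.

-0.461

Fisher z-transforms: z1 = atanh(-0.63) = -0.741416, z2 = atanh(-0.58) = -0.662463; difference d = -0.078953
Var(d) = 1/164 + 1/43 = 0.0060976 + 0.0232558 = 0.0293534
z = d/√Var(d) = -0.078953 / √0.0293534 = -0.078953 / 0.171328 = -0.461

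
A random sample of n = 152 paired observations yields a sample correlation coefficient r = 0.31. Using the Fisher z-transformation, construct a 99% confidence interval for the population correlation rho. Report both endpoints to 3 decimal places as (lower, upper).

z_r = atanh(0.31) = 0.320545;  SE = 1/√(n−3) = 1/√149 = 0.081923
z-limits: 0.320545 ± 2.576·0.081923 = 0.320545 ± 0.211034 = [0.109511, 0.531579]
ρ-limits: (tanh 0.109511, tanh 0.531579) = (0.109, 0.487)

(0.109, 0.487)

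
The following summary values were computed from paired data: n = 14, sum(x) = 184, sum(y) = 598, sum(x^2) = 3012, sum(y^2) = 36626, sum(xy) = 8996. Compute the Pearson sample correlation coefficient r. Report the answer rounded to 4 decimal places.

S_xy = nΣxy − ΣxΣy = 14·8996 − 184·598 = 125944 − 110032 = 15912
S_xx = nΣx² − (Σx)² = 14·3012 − 184² = 42168 − 33856 = 8312
S_yy = nΣy² − (Σy)² = 14·36626 − 598² = 512764 − 357604 = 155160
r = S_xy / √(S_xx·S_yy) = 15912 / √(8312·155160) = 15912 / √1289689920 = 15912 / 35912.2531 = 0.4431

0.4431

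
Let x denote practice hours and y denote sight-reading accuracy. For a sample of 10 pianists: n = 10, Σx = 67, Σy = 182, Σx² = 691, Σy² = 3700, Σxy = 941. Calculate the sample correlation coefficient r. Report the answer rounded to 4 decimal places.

S_xy = nΣxy − ΣxΣy = 10·941 − 67·182 = 9410 − 12194 = -2784
S_xx = nΣx² − (Σx)² = 10·691 − 67² = 6910 − 4489 = 2421
S_yy = nΣy² − (Σy)² = 10·3700 − 182² = 37000 − 33124 = 3876
r = S_xy / √(S_xx·S_yy) = -2784 / √(2421·3876) = -2784 / √9383796 = -2784 / 3063.2982 = -0.9088

-0.9088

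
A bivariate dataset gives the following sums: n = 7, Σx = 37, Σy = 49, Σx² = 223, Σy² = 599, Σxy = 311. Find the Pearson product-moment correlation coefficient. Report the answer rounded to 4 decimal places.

S_xy = nΣxy − ΣxΣy = 7·311 − 37·49 = 2177 − 1813 = 364
S_xx = nΣx² − (Σx)² = 7·223 − 37² = 1561 − 1369 = 192
S_yy = nΣy² − (Σy)² = 7·599 − 49² = 4193 − 2401 = 1792
r = S_xy / √(S_xx·S_yy) = 364 / √(192·1792) = 364 / √344064 = 364 / 586.5697 = 0.6206

0.6206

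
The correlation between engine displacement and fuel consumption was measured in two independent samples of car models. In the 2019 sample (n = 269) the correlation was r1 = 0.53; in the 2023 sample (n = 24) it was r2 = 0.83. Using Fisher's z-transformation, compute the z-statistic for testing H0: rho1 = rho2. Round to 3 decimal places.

Fisher z-transforms: z1 = atanh(0.53) = 0.590145, z2 = atanh(0.83) = 1.188136; difference d = -0.597991
Var(d) = 1/266 + 1/21 = 0.0037594 + 0.0476190 = 0.0513784
z = d/√Var(d) = -0.597991 / √0.0513784 = -0.597991 / 0.226668 = -2.638

-2.638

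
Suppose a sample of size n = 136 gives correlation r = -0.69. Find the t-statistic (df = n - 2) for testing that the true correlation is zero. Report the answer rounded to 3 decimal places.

t = r·√(n−2) / √(1−r²) with r = -0.69, n = 136
  = -0.69·√134 / √(1 − 0.4761)
  = -0.69·11.575837 / 0.723809
  = -7.987328 / 0.723809 = -11.035

-11.035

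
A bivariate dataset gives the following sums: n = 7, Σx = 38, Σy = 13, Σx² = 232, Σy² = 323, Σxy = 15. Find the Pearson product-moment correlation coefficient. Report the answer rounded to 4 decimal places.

-0.6339

S_xy = nΣxy − ΣxΣy = 7·15 − 38·13 = 105 − 494 = -389
S_xx = nΣx² − (Σx)² = 7·232 − 38² = 1624 − 1444 = 180
S_yy = nΣy² − (Σy)² = 7·323 − 13² = 2261 − 169 = 2092
r = S_xy / √(S_xx·S_yy) = -389 / √(180·2092) = -389 / √376560 = -389 / 613.6448 = -0.6339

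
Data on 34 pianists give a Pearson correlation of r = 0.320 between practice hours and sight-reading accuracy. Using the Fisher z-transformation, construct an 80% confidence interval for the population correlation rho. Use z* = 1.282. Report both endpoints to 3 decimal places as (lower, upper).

(0.101, 0.509)

z_r = atanh(0.320) = 0.331647;  SE = 1/√(n−3) = 1/√31 = 0.179605
z-limits: 0.331647 ± 1.282·0.179605 = 0.331647 ± 0.230254 = [0.101393, 0.561901]
ρ-limits: (tanh 0.101393, tanh 0.561901) = (0.101, 0.509)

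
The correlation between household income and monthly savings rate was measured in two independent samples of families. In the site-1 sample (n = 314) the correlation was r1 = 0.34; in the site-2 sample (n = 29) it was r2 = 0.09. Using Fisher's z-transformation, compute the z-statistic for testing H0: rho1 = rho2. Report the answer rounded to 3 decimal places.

Fisher z-transforms: z1 = atanh(0.34) = 0.354093, z2 = atanh(0.09) = 0.090244; difference d = 0.263849
Var(d) = 1/311 + 1/26 = 0.0032154 + 0.0384615 = 0.0416769
z = d/√Var(d) = 0.263849 / √0.0416769 = 0.263849 / 0.204149 = 1.292

1.292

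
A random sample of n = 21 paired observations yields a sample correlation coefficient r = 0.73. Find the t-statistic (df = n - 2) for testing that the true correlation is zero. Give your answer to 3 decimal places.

1 − r² = 1 − 0.5329 = 0.4671;  √(1−r²) = 0.683447
√(n−2) = √19 = 4.358899
t = r·√(n−2)/√(1−r²) = 0.73 · 4.358899 / 0.683447 = 4.656

4.656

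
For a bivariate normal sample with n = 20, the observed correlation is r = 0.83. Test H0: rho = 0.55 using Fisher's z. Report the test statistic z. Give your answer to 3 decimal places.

2.349

z_r = atanh(0.83) = 1.188136,  z_0 = atanh(0.55) = 0.618381
SE = 1/√(n−3) = 1/√17 = 0.242536
z = (z_r − z_0)/SE = (1.188136 − 0.618381) / 0.242536 = 0.569755 / 0.242536 = 2.349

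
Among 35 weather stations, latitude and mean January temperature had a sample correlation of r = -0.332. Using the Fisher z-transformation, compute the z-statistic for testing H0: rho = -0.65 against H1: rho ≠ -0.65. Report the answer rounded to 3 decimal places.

2.434

Fisher z: atanh(-0.332) = -0.345074, atanh(-0.65) = -0.775299
z = (z_r − z_0)·√(n−3) = (-0.345074 − (-0.775299))·√32 = 0.430225 · 5.656854 = 2.434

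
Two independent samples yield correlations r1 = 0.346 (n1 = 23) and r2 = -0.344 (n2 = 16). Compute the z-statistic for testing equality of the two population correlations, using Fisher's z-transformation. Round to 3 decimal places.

2.020

z1 = atanh(0.346) = 0.360893,  z2 = atanh(-0.344) = -0.358622
SE = √(1/(n1−3) + 1/(n2−3)) = √(1/20 + 1/13) = √(0.0500000 + 0.0769231) = √0.1269231 = 0.356263
z = (z1 − z2)/SE = (0.360893 − (-0.358622)) / 0.356263 = 0.719515 / 0.356263 = 2.020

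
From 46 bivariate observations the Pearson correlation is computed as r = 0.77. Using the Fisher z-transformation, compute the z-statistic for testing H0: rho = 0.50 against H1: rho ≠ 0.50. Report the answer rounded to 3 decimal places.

3.089

z_r = atanh(0.77) = 1.020328,  z_0 = atanh(0.50) = 0.549306
SE = 1/√(n−3) = 1/√43 = 0.152499
z = (z_r − z_0)/SE = (1.020328 − 0.549306) / 0.152499 = 0.471022 / 0.152499 = 3.089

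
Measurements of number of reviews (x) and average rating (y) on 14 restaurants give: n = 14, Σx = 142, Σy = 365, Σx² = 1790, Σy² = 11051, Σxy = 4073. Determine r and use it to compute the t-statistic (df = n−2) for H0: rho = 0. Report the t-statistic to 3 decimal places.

Numerator: nΣxy − (Σx)(Σy) = 14·4073 − (142)(365) = 5192
Denominator: √[(nΣx²−(Σx)²)(nΣy²−(Σy)²)]
  nΣx²−(Σx)² = 14·1790 − 20164 = 4896;  nΣy²−(Σy)² = 14·11051 − 133225 = 21489
  √(4896·21489) = √105210144 = 10257.1996
r = 5192 / 10257.1996 = 0.5062
t = r·√(n−2)/√(1−r²) = 0.5062·√12 / √(1−0.256238) = 1.753528 / 0.862416 = 2.033

2.033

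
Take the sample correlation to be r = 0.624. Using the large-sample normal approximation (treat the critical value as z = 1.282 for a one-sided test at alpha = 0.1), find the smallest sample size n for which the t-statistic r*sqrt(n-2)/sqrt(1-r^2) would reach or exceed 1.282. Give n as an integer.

r√(n−2)/√(1−r²) ≥ 1.282  ⇔  n−2 ≥ (1.282)²·(1−r²)/r²
(1−r²)/r² = (1−0.389376)/0.389376 = 1.5682
n ≥ 2 + 1.643524·1.5682 = 2 + 2.5774 = 4.5774
⌈4.5774⌉ = 5

5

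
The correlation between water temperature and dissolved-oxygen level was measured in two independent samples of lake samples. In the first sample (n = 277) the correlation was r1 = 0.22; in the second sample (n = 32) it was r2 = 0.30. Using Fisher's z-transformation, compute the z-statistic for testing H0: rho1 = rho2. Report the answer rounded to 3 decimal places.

-0.440

Fisher z-transforms: z1 = atanh(0.22) = 0.223656, z2 = atanh(0.30) = 0.309520; difference d = -0.085864
Var(d) = 1/274 + 1/29 = 0.0036496 + 0.0344828 = 0.0381324
z = d/√Var(d) = -0.085864 / √0.0381324 = -0.085864 / 0.195275 = -0.440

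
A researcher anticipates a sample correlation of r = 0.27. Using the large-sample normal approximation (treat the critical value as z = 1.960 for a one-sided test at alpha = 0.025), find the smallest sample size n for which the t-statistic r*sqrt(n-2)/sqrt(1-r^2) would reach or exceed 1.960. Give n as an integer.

r√(n−2)/√(1−r²) ≥ 1.960  ⇔  n−2 ≥ (1.960)²·(1−r²)/r²
(1−r²)/r² = (1−0.0729)/0.0729 = 12.7174
n ≥ 2 + 3.8416·12.7174 = 2 + 48.8552 = 50.8552
⌈50.8552⌉ = 51

51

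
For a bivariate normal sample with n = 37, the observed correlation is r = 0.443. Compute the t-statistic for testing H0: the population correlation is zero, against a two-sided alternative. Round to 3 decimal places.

1 − r² = 1 − 0.196249 = 0.803751;  √(1−r²) = 0.896522
√(n−2) = √35 = 5.916080
t = r·√(n−2)/√(1−r²) = 0.443 · 5.916080 / 0.896522 = 2.923

2.923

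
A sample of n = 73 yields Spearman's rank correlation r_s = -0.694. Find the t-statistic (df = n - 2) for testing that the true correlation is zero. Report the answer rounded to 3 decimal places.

-8.122

t = r_s·√(n−2) / √(1−r_s²) with r_s = -0.694, n = 73
  = -0.694·√71 / √(1 − 0.481636)
  = -0.694·8.426150 / 0.719975
  = -5.847748 / 0.719975 = -8.122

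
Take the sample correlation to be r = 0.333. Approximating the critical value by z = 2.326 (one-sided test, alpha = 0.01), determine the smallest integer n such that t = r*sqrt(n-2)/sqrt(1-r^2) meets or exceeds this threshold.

46

Need r·√(n−2)/√(1−r²) ≥ 2.326
√(n−2) ≥ 2.326·√(1−0.110889) / 0.333 = 2.326·0.942927 / 0.333 = 6.5863
n−2 ≥ 43.3793  ⇒  n ≥ 45.3793
Smallest integer n = 46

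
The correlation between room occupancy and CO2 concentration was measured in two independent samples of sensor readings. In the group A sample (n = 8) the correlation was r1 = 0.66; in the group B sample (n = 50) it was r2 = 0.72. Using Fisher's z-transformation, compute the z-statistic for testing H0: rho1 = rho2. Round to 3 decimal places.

z1 = atanh(0.66) = 0.792814,  z2 = atanh(0.72) = 0.907645
SE = √(1/(n1−3) + 1/(n2−3)) = √(1/5 + 1/47) = √(0.2000000 + 0.0212766) = √0.2212766 = 0.470400
z = (z1 − z2)/SE = (0.792814 − 0.907645) / 0.470400 = -0.114831 / 0.470400 = -0.244

-0.244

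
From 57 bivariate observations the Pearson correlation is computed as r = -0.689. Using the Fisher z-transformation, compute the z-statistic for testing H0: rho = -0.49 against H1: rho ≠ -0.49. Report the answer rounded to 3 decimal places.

z_r = atanh(-0.689) = -0.846050,  z_0 = atanh(-0.49) = -0.536060
SE = 1/√(n−3) = 1/√54 = 0.136083
z = (z_r − z_0)/SE = (-0.846050 − (-0.536060)) / 0.136083 = -0.309990 / 0.136083 = -2.278

-2.278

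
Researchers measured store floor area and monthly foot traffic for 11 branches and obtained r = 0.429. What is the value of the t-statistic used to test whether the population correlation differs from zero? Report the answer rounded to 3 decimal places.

t = r·√(n−2) / √(1−r²) with r = 0.429, n = 11
  = 0.429·√9 / √(1 − 0.184041)
  = 0.429·3.000000 / 0.903304
  = 1.287000 / 0.903304 = 1.425

1.425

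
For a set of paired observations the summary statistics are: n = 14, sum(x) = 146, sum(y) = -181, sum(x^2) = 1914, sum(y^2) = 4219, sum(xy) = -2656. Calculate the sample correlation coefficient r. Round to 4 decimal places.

S_xy = nΣxy − ΣxΣy = 14·(-2656) − 146·(-181) = -37184 − (-26426) = -10758
S_xx = nΣx² − (Σx)² = 14·1914 − 146² = 26796 − 21316 = 5480
S_yy = nΣy² − (Σy)² = 14·4219 − (-181)² = 59066 − 32761 = 26305
r = S_xy / √(S_xx·S_yy) = -10758 / √(5480·26305) = -10758 / √144151400 = -10758 / 12006.3067 = -0.8960

-0.8960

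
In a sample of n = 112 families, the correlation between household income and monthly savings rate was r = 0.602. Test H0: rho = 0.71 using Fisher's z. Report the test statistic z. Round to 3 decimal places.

-1.993

z_r = atanh(0.602) = 0.696278,  z_0 = atanh(0.71) = 0.887184
SE = 1/√(n−3) = 1/√109 = 0.095783
z = (z_r − z_0)/SE = (0.696278 − 0.887184) / 0.095783 = -0.190906 / 0.095783 = -1.993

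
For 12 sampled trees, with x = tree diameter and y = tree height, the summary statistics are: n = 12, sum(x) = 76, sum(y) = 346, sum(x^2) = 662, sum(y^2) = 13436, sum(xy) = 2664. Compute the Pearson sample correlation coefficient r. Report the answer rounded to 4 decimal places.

0.5979

Numerator: nΣxy − (Σx)(Σy) = 12·2664 − (76)(346) = 5672
Denominator: √[(nΣx²−(Σx)²)(nΣy²−(Σy)²)]
  nΣx²−(Σx)² = 12·662 − 5776 = 2168;  nΣy²−(Σy)² = 12·13436 − 119716 = 41516
  √(2168·41516) = √90006688 = 9487.1855
r = 5672 / 9487.1855 = 0.5979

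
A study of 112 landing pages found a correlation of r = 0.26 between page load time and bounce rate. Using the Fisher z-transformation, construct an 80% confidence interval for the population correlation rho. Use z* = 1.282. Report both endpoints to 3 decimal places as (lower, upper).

Fisher z: z_r = atanh(r) = ½·ln((1+0.26)/(1−0.26)) = 0.266108
SE(z) = 1/√(n−3) = 1/√109 = 0.095783
80% ⇒ z* = 1.282; margin = 1.282·0.095783 = 0.122794
CI on z-scale: (0.143314, 0.388902)
Back-transform: tanh(0.143314) = 0.142341, tanh(0.388902) = 0.370413

(0.142, 0.370)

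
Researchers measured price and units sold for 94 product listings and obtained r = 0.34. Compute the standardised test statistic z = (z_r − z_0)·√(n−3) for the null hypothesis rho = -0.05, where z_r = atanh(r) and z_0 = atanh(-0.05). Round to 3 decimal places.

z_r = atanh(0.34) = 0.354093,  z_0 = atanh(-0.05) = -0.050042
SE = 1/√(n−3) = 1/√91 = 0.104828
z = (z_r − z_0)/SE = (0.354093 − (-0.050042)) / 0.104828 = 0.404135 / 0.104828 = 3.855

3.855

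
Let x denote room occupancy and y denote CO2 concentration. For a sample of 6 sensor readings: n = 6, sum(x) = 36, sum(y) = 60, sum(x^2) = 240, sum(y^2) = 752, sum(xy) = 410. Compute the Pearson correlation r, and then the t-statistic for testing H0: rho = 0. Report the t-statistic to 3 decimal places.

2.951

S_xy = nΣxy − ΣxΣy = 6·410 − 36·60 = 2460 − 2160 = 300
S_xx = nΣx² − (Σx)² = 6·240 − 36² = 1440 − 1296 = 144
S_yy = nΣy² − (Σy)² = 6·752 − 60² = 4512 − 3600 = 912
r = S_xy / √(S_xx·S_yy) = 300 / √(144·912) = 300 / √131328 = 300 / 362.3921 = 0.8278
t = r·√(n−2)/√(1−r²) = 0.8278·√4 / √(1−0.685253) = 1.655600 / 0.561023 = 2.951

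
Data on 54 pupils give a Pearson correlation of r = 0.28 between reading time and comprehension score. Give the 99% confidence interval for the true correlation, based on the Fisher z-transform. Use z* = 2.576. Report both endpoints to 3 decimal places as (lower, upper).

(-0.073, 0.571)

z_r = atanh(0.28) = 0.287682;  SE = 1/√(n−3) = 1/√51 = 0.140028
z-limits: 0.287682 ± 2.576·0.140028 = 0.287682 ± 0.360712 = [-0.073030, 0.648394]
ρ-limits: (tanh -0.073030, tanh 0.648394) = (-0.073, 0.571)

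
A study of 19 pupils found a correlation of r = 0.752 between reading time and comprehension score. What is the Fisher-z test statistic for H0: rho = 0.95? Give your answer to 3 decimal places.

Fisher z: atanh(0.752) = 0.977542, atanh(0.95) = 1.831781
z = (z_r − z_0)·√(n−3) = (0.977542 − 1.831781)·√16 = -0.854239 · 4.000000 = -3.417

-3.417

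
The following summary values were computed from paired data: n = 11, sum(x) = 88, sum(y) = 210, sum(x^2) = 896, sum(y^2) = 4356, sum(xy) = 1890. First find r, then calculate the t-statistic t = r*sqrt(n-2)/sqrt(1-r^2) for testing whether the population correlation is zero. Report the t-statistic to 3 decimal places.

S_xy = nΣxy − ΣxΣy = 11·1890 − 88·210 = 20790 − 18480 = 2310
S_xx = nΣx² − (Σx)² = 11·896 − 88² = 9856 − 7744 = 2112
S_yy = nΣy² − (Σy)² = 11·4356 − 210² = 47916 − 44100 = 3816
r = S_xy / √(S_xx·S_yy) = 2310 / √(2112·3816) = 2310 / √8059392 = 2310 / 2838.9068 = 0.8137
t = r·√(n−2)/√(1−r²) = 0.8137·√9 / √(1−0.662108) = 2.441100 / 0.581285 = 4.199

4.199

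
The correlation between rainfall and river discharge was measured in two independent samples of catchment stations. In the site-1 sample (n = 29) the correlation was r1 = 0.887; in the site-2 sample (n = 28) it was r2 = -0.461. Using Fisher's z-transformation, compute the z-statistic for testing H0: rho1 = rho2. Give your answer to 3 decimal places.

z1 = atanh(0.887) = 1.407678,  z2 = atanh(-0.461) = -0.498580
SE = √(1/(n1−3) + 1/(n2−3)) = √(1/26 + 1/25) = √(0.0384615 + 0.0400000) = √0.0784615 = 0.280110
z = (z1 − z2)/SE = (1.407678 − (-0.498580)) / 0.280110 = 1.906258 / 0.280110 = 6.805

6.805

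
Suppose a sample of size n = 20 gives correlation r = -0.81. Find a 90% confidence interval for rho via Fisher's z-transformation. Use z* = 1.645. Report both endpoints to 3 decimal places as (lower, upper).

Fisher z: z_r = atanh(r) = ½·ln((1+(-0.81))/(1−(-0.81))) = -1.127029
SE(z) = 1/√(n−3) = 1/√17 = 0.242536
90% ⇒ z* = 1.645; margin = 1.645·0.242536 = 0.398972
CI on z-scale: (-1.526001, -0.728057)
Back-transform: tanh(-1.526001) = -0.909738, tanh(-0.728057) = -0.621875

(-0.910, -0.622)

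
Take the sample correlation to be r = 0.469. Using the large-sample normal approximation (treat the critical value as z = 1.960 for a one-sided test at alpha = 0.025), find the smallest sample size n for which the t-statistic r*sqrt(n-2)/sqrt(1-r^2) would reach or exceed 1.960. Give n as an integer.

16

r√(n−2)/√(1−r²) ≥ 1.960  ⇔  n−2 ≥ (1.960)²·(1−r²)/r²
(1−r²)/r² = (1−0.219961)/0.219961 = 3.5463
n ≥ 2 + 3.8416·3.5463 = 2 + 13.6235 = 15.6235
⌈15.6235⌉ = 16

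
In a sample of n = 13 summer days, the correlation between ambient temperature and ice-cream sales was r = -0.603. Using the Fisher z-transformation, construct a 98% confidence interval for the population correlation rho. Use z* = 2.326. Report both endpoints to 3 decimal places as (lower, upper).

(-0.892, 0.038)

Fisher z: z_r = atanh(r) = ½·ln((1+(-0.603))/(1−(-0.603))) = -0.697848
SE(z) = 1/√(n−3) = 1/√10 = 0.316228
98% ⇒ z* = 2.326; margin = 2.326·0.316228 = 0.735546
CI on z-scale: (-1.433394, 0.037698)
Back-transform: tanh(-1.433394) = -0.892360, tanh(0.037698) = 0.037680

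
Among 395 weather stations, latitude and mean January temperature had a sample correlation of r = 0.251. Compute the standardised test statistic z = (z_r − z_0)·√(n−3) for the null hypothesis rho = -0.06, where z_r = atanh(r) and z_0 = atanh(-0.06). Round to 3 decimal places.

Fisher z: atanh(0.251) = 0.256480, atanh(-0.06) = -0.060072
z = (z_r − z_0)·√(n−3) = (0.256480 − (-0.060072))·√392 = 0.316552 · 19.798990 = 6.267

6.267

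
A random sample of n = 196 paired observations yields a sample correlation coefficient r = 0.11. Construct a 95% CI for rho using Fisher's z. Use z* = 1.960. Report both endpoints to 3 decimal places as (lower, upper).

Fisher z: z_r = atanh(r) = ½·ln((1+0.11)/(1−0.11)) = 0.110447
SE(z) = 1/√(n−3) = 1/√193 = 0.071982
95% ⇒ z* = 1.960; margin = 1.960·0.071982 = 0.141085
CI on z-scale: (-0.030638, 0.251532)
Back-transform: tanh(-0.030638) = -0.030628, tanh(0.251532) = 0.246358

(-0.031, 0.246)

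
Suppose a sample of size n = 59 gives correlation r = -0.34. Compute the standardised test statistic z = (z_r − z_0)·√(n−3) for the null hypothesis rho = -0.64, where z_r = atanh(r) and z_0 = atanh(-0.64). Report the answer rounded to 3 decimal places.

3.024

z_r = atanh(-0.34) = -0.354093,  z_0 = atanh(-0.64) = -0.758174
SE = 1/√(n−3) = 1/√56 = 0.133631
z = (z_r − z_0)/SE = (-0.354093 − (-0.758174)) / 0.133631 = 0.404081 / 0.133631 = 3.024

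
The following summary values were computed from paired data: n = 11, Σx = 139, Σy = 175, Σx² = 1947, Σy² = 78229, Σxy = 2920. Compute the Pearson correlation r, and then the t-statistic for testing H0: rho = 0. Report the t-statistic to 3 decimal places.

S_xy = nΣxy − ΣxΣy = 11·2920 − 139·175 = 32120 − 24325 = 7795
S_xx = nΣx² − (Σx)² = 11·1947 − 139² = 21417 − 19321 = 2096
S_yy = nΣy² − (Σy)² = 11·78229 − 175² = 860519 − 30625 = 829894
r = S_xy / √(S_xx·S_yy) = 7795 / √(2096·829894) = 7795 / √1739457824 = 7795 / 41706.8079 = 0.1869
t = r·√(n−2)/√(1−r²) = 0.1869·√9 / √(1−0.034932) = 0.560700 / 0.982379 = 0.571

0.571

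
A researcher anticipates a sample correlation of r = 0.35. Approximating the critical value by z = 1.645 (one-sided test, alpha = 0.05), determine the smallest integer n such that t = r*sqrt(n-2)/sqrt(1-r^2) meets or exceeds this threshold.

22

r√(n−2)/√(1−r²) ≥ 1.645  ⇔  n−2 ≥ (1.645)²·(1−r²)/r²
(1−r²)/r² = (1−0.1225)/0.1225 = 7.1633
n ≥ 2 + 2.706025·7.1633 = 2 + 19.3841 = 21.3841
⌈21.3841⌉ = 22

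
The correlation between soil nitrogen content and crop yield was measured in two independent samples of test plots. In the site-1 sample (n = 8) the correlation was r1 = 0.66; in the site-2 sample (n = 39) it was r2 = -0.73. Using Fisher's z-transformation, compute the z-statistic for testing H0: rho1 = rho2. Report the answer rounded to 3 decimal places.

3.607

z1 = atanh(0.66) = 0.792814,  z2 = atanh(-0.73) = -0.928727
SE = √(1/(n1−3) + 1/(n2−3)) = √(1/5 + 1/36) = √(0.2000000 + 0.0277778) = √0.2277778 = 0.477261
z = (z1 − z2)/SE = (0.792814 − (-0.928727)) / 0.477261 = 1.721541 / 0.477261 = 3.607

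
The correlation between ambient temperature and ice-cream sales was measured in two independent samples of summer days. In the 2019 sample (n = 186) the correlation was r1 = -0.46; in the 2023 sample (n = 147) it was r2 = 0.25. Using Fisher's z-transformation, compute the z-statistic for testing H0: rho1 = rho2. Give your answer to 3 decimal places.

Fisher z-transforms: z1 = atanh(-0.46) = -0.497311, z2 = atanh(0.25) = 0.255413; difference d = -0.752724
Var(d) = 1/183 + 1/144 = 0.0054645 + 0.0069444 = 0.0124089
z = d/√Var(d) = -0.752724 / √0.0124089 = -0.752724 / 0.111395 = -6.757

-6.757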